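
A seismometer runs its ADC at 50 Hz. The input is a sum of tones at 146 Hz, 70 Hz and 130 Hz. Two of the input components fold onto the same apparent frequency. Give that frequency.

fs/2 = 25 Hz.
146 Hz mod fs = 46 Hz.
46 Hz > fs/2 = 25 Hz, folds to fs − 46 Hz = 4 Hz.
70 Hz mod fs = 20 Hz.
20 Hz ≤ fs/2 = 25 Hz, appears at 20 Hz.
130 Hz mod fs = 30 Hz.
30 Hz > fs/2 = 25 Hz, folds to fs − 30 Hz = 20 Hz.
70 Hz and 130 Hz both map to 20 Hz.

20 Hz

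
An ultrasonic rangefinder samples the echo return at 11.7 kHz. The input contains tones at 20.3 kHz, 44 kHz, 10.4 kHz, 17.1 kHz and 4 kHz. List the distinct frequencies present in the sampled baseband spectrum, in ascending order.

fs/2 = 5.85 kHz.
20.3 kHz mod fs = 8.6 kHz.
8.6 kHz > fs/2 = 5.85 kHz, folds to fs − 8.6 kHz = 3.1 kHz.
44 kHz mod fs = 8.9 kHz.
8.9 kHz > fs/2 = 5.85 kHz, folds to fs − 8.9 kHz = 2.8 kHz.
10.4 kHz > fs/2 = 5.85 kHz, folds to fs − 10.4 kHz = 1.3 kHz.
17.1 kHz mod fs = 5.4 kHz.
5.4 kHz ≤ fs/2 = 5.85 kHz, appears at 5.4 kHz.
4 kHz ≤ fs/2 = 5.85 kHz, passes unchanged.
Distinct values: {1.3 kHz, 2.8 kHz, 3.1 kHz, 4 kHz, 5.4 kHz}.

1.3 kHz, 2.8 kHz, 3.1 kHz, 4 kHz, 5.4 kHz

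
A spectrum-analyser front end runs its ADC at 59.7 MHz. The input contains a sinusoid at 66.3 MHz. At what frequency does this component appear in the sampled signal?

66.3 MHz mod fs = 6.6 MHz.
6.6 MHz ≤ fs/2 = 29.85 MHz, appears at 6.6 MHz.

6.6 MHz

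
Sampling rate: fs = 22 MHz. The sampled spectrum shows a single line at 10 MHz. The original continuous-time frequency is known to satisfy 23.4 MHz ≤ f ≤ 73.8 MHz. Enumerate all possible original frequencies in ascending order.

Frequencies that alias to 10 MHz are k·fs ± 10 MHz for integer k ≥ 0.
k=0: 10 MHz.
k=1: 12 MHz, 32 MHz.
k=2: 34 MHz, 54 MHz.
k=3: 56 MHz, 76 MHz.
k=4: 78 MHz, 98 MHz.
Within [23.4 MHz, 73.8 MHz]: 32 MHz, 34 MHz, 54 MHz, 56 MHz.

32 MHz, 34 MHz, 54 MHz, 56 MHz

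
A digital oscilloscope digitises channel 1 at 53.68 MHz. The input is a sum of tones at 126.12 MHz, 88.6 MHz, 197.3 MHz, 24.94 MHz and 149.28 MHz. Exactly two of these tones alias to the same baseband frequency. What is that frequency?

18.76 MHz

fs/2 = 26.84 MHz.
126.12 MHz mod fs = 18.76 MHz.
18.76 MHz ≤ fs/2 = 26.84 MHz, appears at 18.76 MHz.
88.6 MHz mod fs = 34.92 MHz.
34.92 MHz > fs/2 = 26.84 MHz, folds to fs − 34.92 MHz = 18.76 MHz.
197.3 MHz mod fs = 36.26 MHz.
36.26 MHz > fs/2 = 26.84 MHz, folds to fs − 36.26 MHz = 17.42 MHz.
24.94 MHz ≤ fs/2 = 26.84 MHz, passes unchanged.
149.28 MHz mod fs = 41.92 MHz.
41.92 MHz > fs/2 = 26.84 MHz, folds to fs − 41.92 MHz = 11.76 MHz.
88.6 MHz and 126.12 MHz both map to 18.76 MHz.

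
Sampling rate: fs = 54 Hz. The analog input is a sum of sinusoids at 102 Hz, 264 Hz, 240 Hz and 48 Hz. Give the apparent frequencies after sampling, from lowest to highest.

fs/2 = 27 Hz.
102 Hz mod fs = 48 Hz.
48 Hz > fs/2 = 27 Hz, folds to fs − 48 Hz = 6 Hz.
264 Hz mod fs = 48 Hz.
48 Hz > fs/2 = 27 Hz, folds to fs − 48 Hz = 6 Hz.
240 Hz mod fs = 24 Hz.
24 Hz ≤ fs/2 = 27 Hz, appears at 24 Hz.
48 Hz > fs/2 = 27 Hz, folds to fs − 48 Hz = 6 Hz.
Distinct values: {6 Hz, 24 Hz}.

6 Hz, 24 Hz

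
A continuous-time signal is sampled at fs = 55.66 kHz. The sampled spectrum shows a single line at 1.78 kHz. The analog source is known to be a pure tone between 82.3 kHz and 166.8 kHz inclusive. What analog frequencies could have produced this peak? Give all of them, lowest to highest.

109.54 kHz, 113.1 kHz, 165.2 kHz

Frequencies that alias to 1.78 kHz are k·fs ± 1.78 kHz for integer k ≥ 0.
k=0: 1.78 kHz.
k=1: 53.88 kHz, 57.44 kHz.
k=2: 109.54 kHz, 113.1 kHz.
k=3: 165.2 kHz, 168.76 kHz.
k=4: 220.86 kHz, 224.42 kHz.
Within [82.3 kHz, 166.8 kHz]: 109.54 kHz, 113.1 kHz, 165.2 kHz.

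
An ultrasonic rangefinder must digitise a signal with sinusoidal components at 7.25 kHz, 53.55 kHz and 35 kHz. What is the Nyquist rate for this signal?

107.1 kHz

Highest-frequency component: 53.55 kHz.
Nyquist rate = 2 × 53.55 kHz = 107.1 kHz.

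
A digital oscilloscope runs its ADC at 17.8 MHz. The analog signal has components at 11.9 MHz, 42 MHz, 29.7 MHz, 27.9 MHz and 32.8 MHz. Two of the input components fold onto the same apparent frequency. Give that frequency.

fs/2 = 8.9 MHz.
11.9 MHz > fs/2 = 8.9 MHz, folds to fs − 11.9 MHz = 5.9 MHz.
42 MHz mod fs = 6.4 MHz.
6.4 MHz ≤ fs/2 = 8.9 MHz, appears at 6.4 MHz.
29.7 MHz mod fs = 11.9 MHz.
11.9 MHz > fs/2 = 8.9 MHz, folds to fs − 11.9 MHz = 5.9 MHz.
27.9 MHz mod fs = 10.1 MHz.
10.1 MHz > fs/2 = 8.9 MHz, folds to fs − 10.1 MHz = 7.7 MHz.
32.8 MHz mod fs = 15 MHz.
15 MHz > fs/2 = 8.9 MHz, folds to fs − 15 MHz = 2.8 MHz.
11.9 MHz and 29.7 MHz both map to 5.9 MHz.

5.9 MHz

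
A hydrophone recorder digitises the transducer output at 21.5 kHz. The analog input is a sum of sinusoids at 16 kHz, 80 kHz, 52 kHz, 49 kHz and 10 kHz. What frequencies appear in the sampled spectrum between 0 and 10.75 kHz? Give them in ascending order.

fs/2 = 10.75 kHz.
16 kHz > fs/2 = 10.75 kHz, folds to fs − 16 kHz = 5.5 kHz.
80 kHz mod fs = 15.5 kHz.
15.5 kHz > fs/2 = 10.75 kHz, folds to fs − 15.5 kHz = 6 kHz.
52 kHz mod fs = 9 kHz.
9 kHz ≤ fs/2 = 10.75 kHz, appears at 9 kHz.
49 kHz mod fs = 6 kHz.
6 kHz ≤ fs/2 = 10.75 kHz, appears at 6 kHz.
10 kHz ≤ fs/2 = 10.75 kHz, passes unchanged.
Distinct values: {5.5 kHz, 6 kHz, 9 kHz, 10 kHz}.

5.5 kHz, 6 kHz, 9 kHz, 10 kHz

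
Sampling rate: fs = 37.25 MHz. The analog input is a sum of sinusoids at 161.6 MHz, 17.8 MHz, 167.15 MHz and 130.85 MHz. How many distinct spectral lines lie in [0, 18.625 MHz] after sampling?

3

fs/2 = 18.625 MHz.
161.6 MHz mod fs = 12.6 MHz.
12.6 MHz ≤ fs/2 = 18.625 MHz, appears at 12.6 MHz.
17.8 MHz ≤ fs/2 = 18.625 MHz, passes unchanged.
167.15 MHz mod fs = 18.15 MHz.
18.15 MHz ≤ fs/2 = 18.625 MHz, appears at 18.15 MHz.
130.85 MHz mod fs = 19.1 MHz.
19.1 MHz > fs/2 = 18.625 MHz, folds to fs − 19.1 MHz = 18.15 MHz.
Distinct values: {12.6 MHz, 17.8 MHz, 18.15 MHz} → 3.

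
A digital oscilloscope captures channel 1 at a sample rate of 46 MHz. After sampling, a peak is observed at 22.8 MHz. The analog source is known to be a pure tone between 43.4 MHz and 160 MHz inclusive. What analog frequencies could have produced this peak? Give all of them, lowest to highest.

68.8 MHz, 69.2 MHz, 114.8 MHz, 115.2 MHz

Frequencies that alias to 22.8 MHz are k·fs ± 22.8 MHz for integer k ≥ 0.
k=0: 22.8 MHz.
k=1: 23.2 MHz, 68.8 MHz.
k=2: 69.2 MHz, 114.8 MHz.
k=3: 115.2 MHz, 160.8 MHz.
k=4: 161.2 MHz, 206.8 MHz.
Within [43.4 MHz, 160 MHz]: 68.8 MHz, 69.2 MHz, 114.8 MHz, 115.2 MHz.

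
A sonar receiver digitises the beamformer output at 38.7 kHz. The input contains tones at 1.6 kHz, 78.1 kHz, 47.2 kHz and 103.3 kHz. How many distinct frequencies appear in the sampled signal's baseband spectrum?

fs/2 = 19.35 kHz.
1.6 kHz ≤ fs/2 = 19.35 kHz, passes unchanged.
78.1 kHz mod fs = 0.7 kHz.
0.7 kHz ≤ fs/2 = 19.35 kHz, appears at 0.7 kHz.
47.2 kHz mod fs = 8.5 kHz.
8.5 kHz ≤ fs/2 = 19.35 kHz, appears at 8.5 kHz.
103.3 kHz mod fs = 25.9 kHz.
25.9 kHz > fs/2 = 19.35 kHz, folds to fs − 25.9 kHz = 12.8 kHz.
Distinct values: {0.7 kHz, 1.6 kHz, 8.5 kHz, 12.8 kHz} → 4.

4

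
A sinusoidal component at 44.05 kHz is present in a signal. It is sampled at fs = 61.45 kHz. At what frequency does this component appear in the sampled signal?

17.4 kHz

44.05 kHz > fs/2 = 30.725 kHz, folds to fs − 44.05 kHz = 17.4 kHz.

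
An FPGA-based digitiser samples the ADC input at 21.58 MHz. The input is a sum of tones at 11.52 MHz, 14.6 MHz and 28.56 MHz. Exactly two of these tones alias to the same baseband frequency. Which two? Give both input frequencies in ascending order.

fs/2 = 10.79 MHz.
11.52 MHz > fs/2 = 10.79 MHz, folds to fs − 11.52 MHz = 10.06 MHz.
14.6 MHz > fs/2 = 10.79 MHz, folds to fs − 14.6 MHz = 6.98 MHz.
28.56 MHz mod fs = 6.98 MHz.
6.98 MHz ≤ fs/2 = 10.79 MHz, appears at 6.98 MHz.
14.6 MHz and 28.56 MHz both map to 6.98 MHz.

14.6 MHz, 28.56 MHz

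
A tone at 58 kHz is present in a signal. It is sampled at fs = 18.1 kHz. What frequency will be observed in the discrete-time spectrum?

58 kHz mod fs = 3.7 kHz.
3.7 kHz ≤ fs/2 = 9.05 kHz, appears at 3.7 kHz.

3.7 kHz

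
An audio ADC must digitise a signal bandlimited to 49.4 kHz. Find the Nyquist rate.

98.8 kHz

Nyquist rate = 2 × 49.4 kHz = 98.8 kHz.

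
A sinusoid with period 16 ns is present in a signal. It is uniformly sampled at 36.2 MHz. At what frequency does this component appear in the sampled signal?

9.9 MHz

T = 16 ns → f = 1/T = 62.5 MHz.
62.5 MHz mod fs = 26.3 MHz.
26.3 MHz > fs/2 = 18.1 MHz, folds to fs − 26.3 MHz = 9.9 MHz.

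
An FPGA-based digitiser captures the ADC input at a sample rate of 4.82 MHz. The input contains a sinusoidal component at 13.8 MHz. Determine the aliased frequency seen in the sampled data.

13.8 MHz mod fs = 4.16 MHz.
4.16 MHz > fs/2 = 2.41 MHz, folds to fs − 4.16 MHz = 0.66 MHz.

0.66 MHz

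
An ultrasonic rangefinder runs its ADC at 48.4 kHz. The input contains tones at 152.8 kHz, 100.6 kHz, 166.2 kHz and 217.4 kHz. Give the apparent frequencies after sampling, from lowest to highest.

fs/2 = 24.2 kHz.
152.8 kHz mod fs = 7.6 kHz.
7.6 kHz ≤ fs/2 = 24.2 kHz, appears at 7.6 kHz.
100.6 kHz mod fs = 3.8 kHz.
3.8 kHz ≤ fs/2 = 24.2 kHz, appears at 3.8 kHz.
166.2 kHz mod fs = 21 kHz.
21 kHz ≤ fs/2 = 24.2 kHz, appears at 21 kHz.
217.4 kHz mod fs = 23.8 kHz.
23.8 kHz ≤ fs/2 = 24.2 kHz, appears at 23.8 kHz.
Distinct values: {3.8 kHz, 7.6 kHz, 21 kHz, 23.8 kHz}.

3.8 kHz, 7.6 kHz, 21 kHz, 23.8 kHz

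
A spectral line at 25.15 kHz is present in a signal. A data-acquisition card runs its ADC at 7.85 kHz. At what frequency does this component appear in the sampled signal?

1.6 kHz

25.15 kHz mod fs = 1.6 kHz.
1.6 kHz ≤ fs/2 = 3.925 kHz, appears at 1.6 kHz.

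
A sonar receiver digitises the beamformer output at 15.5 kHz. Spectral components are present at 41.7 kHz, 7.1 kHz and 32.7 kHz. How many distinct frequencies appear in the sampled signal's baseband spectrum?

fs/2 = 7.75 kHz.
41.7 kHz mod fs = 10.7 kHz.
10.7 kHz > fs/2 = 7.75 kHz, folds to fs − 10.7 kHz = 4.8 kHz.
7.1 kHz ≤ fs/2 = 7.75 kHz, passes unchanged.
32.7 kHz mod fs = 1.7 kHz.
1.7 kHz ≤ fs/2 = 7.75 kHz, appears at 1.7 kHz.
Distinct values: {1.7 kHz, 4.8 kHz, 7.1 kHz} → 3.

3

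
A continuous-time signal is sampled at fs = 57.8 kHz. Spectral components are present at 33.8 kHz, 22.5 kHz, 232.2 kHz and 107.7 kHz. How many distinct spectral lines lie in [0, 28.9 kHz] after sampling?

fs/2 = 28.9 kHz.
33.8 kHz > fs/2 = 28.9 kHz, folds to fs − 33.8 kHz = 24 kHz.
22.5 kHz ≤ fs/2 = 28.9 kHz, passes unchanged.
232.2 kHz mod fs = 1 kHz.
1 kHz ≤ fs/2 = 28.9 kHz, appears at 1 kHz.
107.7 kHz mod fs = 49.9 kHz.
49.9 kHz > fs/2 = 28.9 kHz, folds to fs − 49.9 kHz = 7.9 kHz.
Distinct values: {1 kHz, 7.9 kHz, 22.5 kHz, 24 kHz} → 4.

4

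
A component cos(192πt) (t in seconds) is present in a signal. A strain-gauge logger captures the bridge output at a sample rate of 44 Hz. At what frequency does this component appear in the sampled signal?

ω = 192π rad/s → f = ω/(2π) = 96 Hz.
96 Hz mod fs = 8 Hz.
8 Hz ≤ fs/2 = 22 Hz, appears at 8 Hz.

8 Hz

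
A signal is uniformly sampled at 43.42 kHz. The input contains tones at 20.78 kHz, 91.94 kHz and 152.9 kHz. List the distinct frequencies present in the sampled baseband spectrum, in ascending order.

5.1 kHz, 20.78 kHz

fs/2 = 21.71 kHz.
20.78 kHz ≤ fs/2 = 21.71 kHz, passes unchanged.
91.94 kHz mod fs = 5.1 kHz.
5.1 kHz ≤ fs/2 = 21.71 kHz, appears at 5.1 kHz.
152.9 kHz mod fs = 22.64 kHz.
22.64 kHz > fs/2 = 21.71 kHz, folds to fs − 22.64 kHz = 20.78 kHz.
Distinct values: {5.1 kHz, 20.78 kHz}.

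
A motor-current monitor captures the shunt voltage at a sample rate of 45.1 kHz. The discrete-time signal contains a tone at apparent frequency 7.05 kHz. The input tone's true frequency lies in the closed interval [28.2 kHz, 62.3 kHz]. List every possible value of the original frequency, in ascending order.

38.05 kHz, 52.15 kHz

Frequencies that alias to 7.05 kHz are k·fs ± 7.05 kHz for integer k ≥ 0.
k=0: 7.05 kHz.
k=1: 38.05 kHz, 52.15 kHz.
k=2: 83.15 kHz, 97.25 kHz.
Within [28.2 kHz, 62.3 kHz]: 38.05 kHz, 52.15 kHz.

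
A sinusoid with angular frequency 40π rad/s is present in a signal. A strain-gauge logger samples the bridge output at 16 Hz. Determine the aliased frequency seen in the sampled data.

ω = 40π rad/s → f = ω/(2π) = 20 Hz.
20 Hz mod fs = 4 Hz.
4 Hz ≤ fs/2 = 8 Hz, appears at 4 Hz.

4 Hz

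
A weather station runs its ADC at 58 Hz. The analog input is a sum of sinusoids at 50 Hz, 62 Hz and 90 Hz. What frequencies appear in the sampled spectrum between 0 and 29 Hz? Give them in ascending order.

4 Hz, 8 Hz, 26 Hz

fs/2 = 29 Hz.
50 Hz > fs/2 = 29 Hz, folds to fs − 50 Hz = 8 Hz.
62 Hz mod fs = 4 Hz.
4 Hz ≤ fs/2 = 29 Hz, appears at 4 Hz.
90 Hz mod fs = 32 Hz.
32 Hz > fs/2 = 29 Hz, folds to fs − 32 Hz = 26 Hz.
Distinct values: {4 Hz, 8 Hz, 26 Hz}.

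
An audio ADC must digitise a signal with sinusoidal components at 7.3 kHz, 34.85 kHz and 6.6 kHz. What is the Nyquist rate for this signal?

Highest-frequency component: 34.85 kHz.
Nyquist rate = 2 × 34.85 kHz = 69.7 kHz.

69.7 kHz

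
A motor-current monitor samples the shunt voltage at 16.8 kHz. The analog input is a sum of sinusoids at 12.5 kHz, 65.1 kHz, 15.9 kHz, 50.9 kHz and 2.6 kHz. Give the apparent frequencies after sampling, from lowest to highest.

0.5 kHz, 0.9 kHz, 2.1 kHz, 2.6 kHz, 4.3 kHz

fs/2 = 8.4 kHz.
12.5 kHz > fs/2 = 8.4 kHz, folds to fs − 12.5 kHz = 4.3 kHz.
65.1 kHz mod fs = 14.7 kHz.
14.7 kHz > fs/2 = 8.4 kHz, folds to fs − 14.7 kHz = 2.1 kHz.
15.9 kHz > fs/2 = 8.4 kHz, folds to fs − 15.9 kHz = 0.9 kHz.
50.9 kHz mod fs = 0.5 kHz.
0.5 kHz ≤ fs/2 = 8.4 kHz, appears at 0.5 kHz.
2.6 kHz ≤ fs/2 = 8.4 kHz, passes unchanged.
Distinct values: {0.5 kHz, 0.9 kHz, 2.1 kHz, 2.6 kHz, 4.3 kHz}.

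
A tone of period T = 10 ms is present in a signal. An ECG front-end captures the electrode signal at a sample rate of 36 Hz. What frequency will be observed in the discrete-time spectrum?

8 Hz

T = 10 ms → f = 1/T = 100 Hz.
100 Hz mod fs = 28 Hz.
28 Hz > fs/2 = 18 Hz, folds to fs − 28 Hz = 8 Hz.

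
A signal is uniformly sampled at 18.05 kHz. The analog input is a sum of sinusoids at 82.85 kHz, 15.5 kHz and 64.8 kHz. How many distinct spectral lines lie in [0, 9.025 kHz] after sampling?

fs/2 = 9.025 kHz.
82.85 kHz mod fs = 10.65 kHz.
10.65 kHz > fs/2 = 9.025 kHz, folds to fs − 10.65 kHz = 7.4 kHz.
15.5 kHz > fs/2 = 9.025 kHz, folds to fs − 15.5 kHz = 2.55 kHz.
64.8 kHz mod fs = 10.65 kHz.
10.65 kHz > fs/2 = 9.025 kHz, folds to fs − 10.65 kHz = 7.4 kHz.
Distinct values: {2.55 kHz, 7.4 kHz} → 2.

2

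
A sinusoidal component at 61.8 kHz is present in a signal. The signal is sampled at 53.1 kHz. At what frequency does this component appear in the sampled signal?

61.8 kHz mod fs = 8.7 kHz.
8.7 kHz ≤ fs/2 = 26.55 kHz, appears at 8.7 kHz.

8.7 kHz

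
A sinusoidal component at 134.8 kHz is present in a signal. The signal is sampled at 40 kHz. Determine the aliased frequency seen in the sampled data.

134.8 kHz mod fs = 14.8 kHz.
14.8 kHz ≤ fs/2 = 20 kHz, appears at 14.8 kHz.

14.8 kHz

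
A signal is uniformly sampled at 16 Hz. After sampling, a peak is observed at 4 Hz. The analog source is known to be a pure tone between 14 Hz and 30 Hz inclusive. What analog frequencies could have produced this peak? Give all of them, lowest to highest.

Frequencies that alias to 4 Hz are k·fs ± 4 Hz for integer k ≥ 0.
k=0: 4 Hz.
k=1: 12 Hz, 20 Hz.
k=2: 28 Hz, 36 Hz.
k=3: 44 Hz, 52 Hz.
Within [14 Hz, 30 Hz]: 20 Hz, 28 Hz.

20 Hz, 28 Hz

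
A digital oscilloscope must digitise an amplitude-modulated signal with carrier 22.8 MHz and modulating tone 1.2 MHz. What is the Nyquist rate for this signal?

48 MHz

AM sidebands sit at fc ± fm = 21.6 MHz and 24 MHz.
Highest-frequency component: 24 MHz.
Nyquist rate = 2 × 24 MHz = 48 MHz.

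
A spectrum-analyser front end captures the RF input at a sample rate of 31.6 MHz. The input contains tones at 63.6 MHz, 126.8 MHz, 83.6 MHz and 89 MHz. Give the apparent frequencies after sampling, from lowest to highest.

fs/2 = 15.8 MHz.
63.6 MHz mod fs = 0.4 MHz.
0.4 MHz ≤ fs/2 = 15.8 MHz, appears at 0.4 MHz.
126.8 MHz mod fs = 0.4 MHz.
0.4 MHz ≤ fs/2 = 15.8 MHz, appears at 0.4 MHz.
83.6 MHz mod fs = 20.4 MHz.
20.4 MHz > fs/2 = 15.8 MHz, folds to fs − 20.4 MHz = 11.2 MHz.
89 MHz mod fs = 25.8 MHz.
25.8 MHz > fs/2 = 15.8 MHz, folds to fs − 25.8 MHz = 5.8 MHz.
Distinct values: {0.4 MHz, 5.8 MHz, 11.2 MHz}.

0.4 MHz, 5.8 MHz, 11.2 MHz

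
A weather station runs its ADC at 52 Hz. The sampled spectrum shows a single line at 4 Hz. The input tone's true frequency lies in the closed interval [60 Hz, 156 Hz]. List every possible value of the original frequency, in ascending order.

Frequencies that alias to 4 Hz are k·fs ± 4 Hz for integer k ≥ 0.
k=0: 4 Hz.
k=1: 48 Hz, 56 Hz.
k=2: 100 Hz, 108 Hz.
k=3: 152 Hz, 160 Hz.
k=4: 204 Hz, 212 Hz.
Within [60 Hz, 156 Hz]: 100 Hz, 108 Hz, 152 Hz.

100 Hz, 108 Hz, 152 Hz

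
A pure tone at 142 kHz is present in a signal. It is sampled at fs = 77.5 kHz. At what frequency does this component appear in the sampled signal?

13 kHz

142 kHz mod fs = 64.5 kHz.
64.5 kHz > fs/2 = 38.75 kHz, folds to fs − 64.5 kHz = 13 kHz.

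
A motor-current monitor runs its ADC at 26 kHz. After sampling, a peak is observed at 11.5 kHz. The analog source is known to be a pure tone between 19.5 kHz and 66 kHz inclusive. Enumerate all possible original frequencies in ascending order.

Frequencies that alias to 11.5 kHz are k·fs ± 11.5 kHz for integer k ≥ 0.
k=0: 11.5 kHz.
k=1: 14.5 kHz, 37.5 kHz.
k=2: 40.5 kHz, 63.5 kHz.
k=3: 66.5 kHz, 89.5 kHz.
Within [19.5 kHz, 66 kHz]: 37.5 kHz, 40.5 kHz, 63.5 kHz.

37.5 kHz, 40.5 kHz, 63.5 kHz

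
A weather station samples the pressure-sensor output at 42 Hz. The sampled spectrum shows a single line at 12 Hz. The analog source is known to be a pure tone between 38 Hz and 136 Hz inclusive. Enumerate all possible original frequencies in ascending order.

54 Hz, 72 Hz, 96 Hz, 114 Hz

Frequencies that alias to 12 Hz are k·fs ± 12 Hz for integer k ≥ 0.
k=0: 12 Hz.
k=1: 30 Hz, 54 Hz.
k=2: 72 Hz, 96 Hz.
k=3: 114 Hz, 138 Hz.
k=4: 156 Hz, 180 Hz.
Within [38 Hz, 136 Hz]: 54 Hz, 72 Hz, 96 Hz, 114 Hz.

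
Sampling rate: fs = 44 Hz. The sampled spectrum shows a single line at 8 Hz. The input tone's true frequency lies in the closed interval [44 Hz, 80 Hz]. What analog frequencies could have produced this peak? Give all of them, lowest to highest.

Frequencies that alias to 8 Hz are k·fs ± 8 Hz for integer k ≥ 0.
k=0: 8 Hz.
k=1: 36 Hz, 52 Hz.
k=2: 80 Hz, 96 Hz.
k=3: 124 Hz, 140 Hz.
Within [44 Hz, 80 Hz]: 52 Hz, 80 Hz.

52 Hz, 80 Hz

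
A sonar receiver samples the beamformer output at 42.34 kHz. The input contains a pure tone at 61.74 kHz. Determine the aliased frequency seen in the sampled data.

61.74 kHz mod fs = 19.4 kHz.
19.4 kHz ≤ fs/2 = 21.17 kHz, appears at 19.4 kHz.

19.4 kHz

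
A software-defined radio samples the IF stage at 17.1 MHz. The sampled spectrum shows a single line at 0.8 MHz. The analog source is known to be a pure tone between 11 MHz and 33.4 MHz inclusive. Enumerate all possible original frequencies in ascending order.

16.3 MHz, 17.9 MHz, 33.4 MHz

Frequencies that alias to 0.8 MHz are k·fs ± 0.8 MHz for integer k ≥ 0.
k=0: 0.8 MHz.
k=1: 16.3 MHz, 17.9 MHz.
k=2: 33.4 MHz, 35 MHz.
k=3: 50.5 MHz, 52.1 MHz.
Within [11 MHz, 33.4 MHz]: 16.3 MHz, 17.9 MHz, 33.4 MHz.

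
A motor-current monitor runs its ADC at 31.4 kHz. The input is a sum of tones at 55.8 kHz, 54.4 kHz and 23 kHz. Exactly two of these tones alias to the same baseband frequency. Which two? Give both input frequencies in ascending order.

fs/2 = 15.7 kHz.
55.8 kHz mod fs = 24.4 kHz.
24.4 kHz > fs/2 = 15.7 kHz, folds to fs − 24.4 kHz = 7 kHz.
54.4 kHz mod fs = 23 kHz.
23 kHz > fs/2 = 15.7 kHz, folds to fs − 23 kHz = 8.4 kHz.
23 kHz > fs/2 = 15.7 kHz, folds to fs − 23 kHz = 8.4 kHz.
23 kHz and 54.4 kHz both map to 8.4 kHz.

23 kHz, 54.4 kHz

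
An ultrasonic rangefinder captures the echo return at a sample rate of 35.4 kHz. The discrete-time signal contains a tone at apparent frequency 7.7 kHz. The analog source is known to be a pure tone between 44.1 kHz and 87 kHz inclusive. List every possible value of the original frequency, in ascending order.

Frequencies that alias to 7.7 kHz are k·fs ± 7.7 kHz for integer k ≥ 0.
k=0: 7.7 kHz.
k=1: 27.7 kHz, 43.1 kHz.
k=2: 63.1 kHz, 78.5 kHz.
k=3: 98.5 kHz, 113.9 kHz.
Within [44.1 kHz, 87 kHz]: 63.1 kHz, 78.5 kHz.

63.1 kHz, 78.5 kHz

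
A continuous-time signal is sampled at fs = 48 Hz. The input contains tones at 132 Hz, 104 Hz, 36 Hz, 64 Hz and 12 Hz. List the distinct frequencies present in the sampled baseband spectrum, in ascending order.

8 Hz, 12 Hz, 16 Hz

fs/2 = 24 Hz.
132 Hz mod fs = 36 Hz.
36 Hz > fs/2 = 24 Hz, folds to fs − 36 Hz = 12 Hz.
104 Hz mod fs = 8 Hz.
8 Hz ≤ fs/2 = 24 Hz, appears at 8 Hz.
36 Hz > fs/2 = 24 Hz, folds to fs − 36 Hz = 12 Hz.
64 Hz mod fs = 16 Hz.
16 Hz ≤ fs/2 = 24 Hz, appears at 16 Hz.
12 Hz ≤ fs/2 = 24 Hz, passes unchanged.
Distinct values: {8 Hz, 12 Hz, 16 Hz}.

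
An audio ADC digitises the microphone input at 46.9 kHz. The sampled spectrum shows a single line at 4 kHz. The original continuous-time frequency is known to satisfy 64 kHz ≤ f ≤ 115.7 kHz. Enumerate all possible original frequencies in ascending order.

89.8 kHz, 97.8 kHz

Frequencies that alias to 4 kHz are k·fs ± 4 kHz for integer k ≥ 0.
k=0: 4 kHz.
k=1: 42.9 kHz, 50.9 kHz.
k=2: 89.8 kHz, 97.8 kHz.
k=3: 136.7 kHz, 144.7 kHz.
Within [64 kHz, 115.7 kHz]: 89.8 kHz, 97.8 kHz.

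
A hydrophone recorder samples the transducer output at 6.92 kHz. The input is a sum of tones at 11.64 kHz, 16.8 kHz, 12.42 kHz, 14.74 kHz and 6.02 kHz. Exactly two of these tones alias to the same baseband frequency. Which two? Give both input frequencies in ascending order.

6.02 kHz, 14.74 kHz

fs/2 = 3.46 kHz.
11.64 kHz mod fs = 4.72 kHz.
4.72 kHz > fs/2 = 3.46 kHz, folds to fs − 4.72 kHz = 2.2 kHz.
16.8 kHz mod fs = 2.96 kHz.
2.96 kHz ≤ fs/2 = 3.46 kHz, appears at 2.96 kHz.
12.42 kHz mod fs = 5.5 kHz.
5.5 kHz > fs/2 = 3.46 kHz, folds to fs − 5.5 kHz = 1.42 kHz.
14.74 kHz mod fs = 0.9 kHz.
0.9 kHz ≤ fs/2 = 3.46 kHz, appears at 0.9 kHz.
6.02 kHz > fs/2 = 3.46 kHz, folds to fs − 6.02 kHz = 0.9 kHz.
6.02 kHz and 14.74 kHz both map to 0.9 kHz.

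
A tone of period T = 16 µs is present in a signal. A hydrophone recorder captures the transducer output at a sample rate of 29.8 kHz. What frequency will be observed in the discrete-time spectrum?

2.9 kHz

T = 16 µs → f = 1/T = 62.5 kHz.
62.5 kHz mod fs = 2.9 kHz.
2.9 kHz ≤ fs/2 = 14.9 kHz, appears at 2.9 kHz.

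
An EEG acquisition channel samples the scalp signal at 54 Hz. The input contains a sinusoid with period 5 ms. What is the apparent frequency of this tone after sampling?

16 Hz

T = 5 ms → f = 1/T = 200 Hz.
200 Hz mod fs = 38 Hz.
38 Hz > fs/2 = 27 Hz, folds to fs − 38 Hz = 16 Hz.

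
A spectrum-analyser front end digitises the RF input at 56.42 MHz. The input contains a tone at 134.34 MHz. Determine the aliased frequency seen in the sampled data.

21.5 MHz

134.34 MHz mod fs = 21.5 MHz.
21.5 MHz ≤ fs/2 = 28.21 MHz, appears at 21.5 MHz.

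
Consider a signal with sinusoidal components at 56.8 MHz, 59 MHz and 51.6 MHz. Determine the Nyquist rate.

Highest-frequency component: 59 MHz.
Nyquist rate = 2 × 59 MHz = 118 MHz.

118 MHz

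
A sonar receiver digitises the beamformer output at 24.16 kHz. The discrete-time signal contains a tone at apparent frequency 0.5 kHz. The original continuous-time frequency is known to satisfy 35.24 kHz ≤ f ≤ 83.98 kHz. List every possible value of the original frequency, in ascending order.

Frequencies that alias to 0.5 kHz are k·fs ± 0.5 kHz for integer k ≥ 0.
k=0: 0.5 kHz.
k=1: 23.66 kHz, 24.66 kHz.
k=2: 47.82 kHz, 48.82 kHz.
k=3: 71.98 kHz, 72.98 kHz.
k=4: 96.14 kHz, 97.14 kHz.
Within [35.24 kHz, 83.98 kHz]: 47.82 kHz, 48.82 kHz, 71.98 kHz, 72.98 kHz.

47.82 kHz, 48.82 kHz, 71.98 kHz, 72.98 kHz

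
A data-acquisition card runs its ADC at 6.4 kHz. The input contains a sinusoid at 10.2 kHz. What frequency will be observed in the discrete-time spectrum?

2.6 kHz

10.2 kHz mod fs = 3.8 kHz.
3.8 kHz > fs/2 = 3.2 kHz, folds to fs − 3.8 kHz = 2.6 kHz.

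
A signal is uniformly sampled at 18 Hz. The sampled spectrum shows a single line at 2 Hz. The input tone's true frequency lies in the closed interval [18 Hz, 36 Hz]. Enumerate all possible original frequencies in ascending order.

Frequencies that alias to 2 Hz are k·fs ± 2 Hz for integer k ≥ 0.
k=0: 2 Hz.
k=1: 16 Hz, 20 Hz.
k=2: 34 Hz, 38 Hz.
k=3: 52 Hz, 56 Hz.
Within [18 Hz, 36 Hz]: 20 Hz, 34 Hz.

20 Hz, 34 Hz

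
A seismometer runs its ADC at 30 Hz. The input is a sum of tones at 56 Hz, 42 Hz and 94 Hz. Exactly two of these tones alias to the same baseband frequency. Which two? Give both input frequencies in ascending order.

fs/2 = 15 Hz.
56 Hz mod fs = 26 Hz.
26 Hz > fs/2 = 15 Hz, folds to fs − 26 Hz = 4 Hz.
42 Hz mod fs = 12 Hz.
12 Hz ≤ fs/2 = 15 Hz, appears at 12 Hz.
94 Hz mod fs = 4 Hz.
4 Hz ≤ fs/2 = 15 Hz, appears at 4 Hz.
56 Hz and 94 Hz both map to 4 Hz.

56 Hz, 94 Hz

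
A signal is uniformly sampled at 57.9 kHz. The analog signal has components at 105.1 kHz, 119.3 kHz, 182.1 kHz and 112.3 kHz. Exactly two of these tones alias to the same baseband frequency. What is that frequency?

fs/2 = 28.95 kHz.
105.1 kHz mod fs = 47.2 kHz.
47.2 kHz > fs/2 = 28.95 kHz, folds to fs − 47.2 kHz = 10.7 kHz.
119.3 kHz mod fs = 3.5 kHz.
3.5 kHz ≤ fs/2 = 28.95 kHz, appears at 3.5 kHz.
182.1 kHz mod fs = 8.4 kHz.
8.4 kHz ≤ fs/2 = 28.95 kHz, appears at 8.4 kHz.
112.3 kHz mod fs = 54.4 kHz.
54.4 kHz > fs/2 = 28.95 kHz, folds to fs − 54.4 kHz = 3.5 kHz.
112.3 kHz and 119.3 kHz both map to 3.5 kHz.

3.5 kHz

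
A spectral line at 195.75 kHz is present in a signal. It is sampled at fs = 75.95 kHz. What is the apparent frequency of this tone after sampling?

32.1 kHz

195.75 kHz mod fs = 43.85 kHz.
43.85 kHz > fs/2 = 37.975 kHz, folds to fs − 43.85 kHz = 32.1 kHz.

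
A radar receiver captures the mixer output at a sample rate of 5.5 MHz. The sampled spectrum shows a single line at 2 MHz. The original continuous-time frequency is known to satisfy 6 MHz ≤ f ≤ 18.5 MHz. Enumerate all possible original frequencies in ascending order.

7.5 MHz, 9 MHz, 13 MHz, 14.5 MHz, 18.5 MHz

Frequencies that alias to 2 MHz are k·fs ± 2 MHz for integer k ≥ 0.
k=0: 2 MHz.
k=1: 3.5 MHz, 7.5 MHz.
k=2: 9 MHz, 13 MHz.
k=3: 14.5 MHz, 18.5 MHz.
k=4: 20 MHz, 24 MHz.
Within [6 MHz, 18.5 MHz]: 7.5 MHz, 9 MHz, 13 MHz, 14.5 MHz, 18.5 MHz.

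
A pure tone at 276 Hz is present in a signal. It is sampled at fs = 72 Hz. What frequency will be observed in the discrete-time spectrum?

12 Hz

276 Hz mod fs = 60 Hz.
60 Hz > fs/2 = 36 Hz, folds to fs − 60 Hz = 12 Hz.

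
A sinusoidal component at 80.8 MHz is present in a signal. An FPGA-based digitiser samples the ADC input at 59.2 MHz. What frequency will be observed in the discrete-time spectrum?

80.8 MHz mod fs = 21.6 MHz.
21.6 MHz ≤ fs/2 = 29.6 MHz, appears at 21.6 MHz.

21.6 MHz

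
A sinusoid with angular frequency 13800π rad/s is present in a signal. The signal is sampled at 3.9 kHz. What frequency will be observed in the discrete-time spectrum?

0.9 kHz

ω = 13800π rad/s → f = ω/(2π) = 6900 Hz = 6.9 kHz.
6.9 kHz mod fs = 3 kHz.
3 kHz > fs/2 = 1.95 kHz, folds to fs − 3 kHz = 0.9 kHz.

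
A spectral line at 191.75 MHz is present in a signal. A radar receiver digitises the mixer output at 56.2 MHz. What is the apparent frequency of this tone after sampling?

23.15 MHz

191.75 MHz mod fs = 23.15 MHz.
23.15 MHz ≤ fs/2 = 28.1 MHz, appears at 23.15 MHz.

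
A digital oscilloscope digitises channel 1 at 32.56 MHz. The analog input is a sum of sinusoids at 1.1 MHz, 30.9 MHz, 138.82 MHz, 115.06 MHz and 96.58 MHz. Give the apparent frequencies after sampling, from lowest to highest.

1.1 MHz, 1.66 MHz, 8.58 MHz, 15.18 MHz

fs/2 = 16.28 MHz.
1.1 MHz ≤ fs/2 = 16.28 MHz, passes unchanged.
30.9 MHz > fs/2 = 16.28 MHz, folds to fs − 30.9 MHz = 1.66 MHz.
138.82 MHz mod fs = 8.58 MHz.
8.58 MHz ≤ fs/2 = 16.28 MHz, appears at 8.58 MHz.
115.06 MHz mod fs = 17.38 MHz.
17.38 MHz > fs/2 = 16.28 MHz, folds to fs − 17.38 MHz = 15.18 MHz.
96.58 MHz mod fs = 31.46 MHz.
31.46 MHz > fs/2 = 16.28 MHz, folds to fs − 31.46 MHz = 1.1 MHz.
Distinct values: {1.1 MHz, 1.66 MHz, 8.58 MHz, 15.18 MHz}.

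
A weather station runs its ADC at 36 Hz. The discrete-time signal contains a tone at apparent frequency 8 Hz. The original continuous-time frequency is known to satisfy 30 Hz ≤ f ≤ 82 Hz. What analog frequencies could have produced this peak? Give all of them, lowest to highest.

44 Hz, 64 Hz, 80 Hz

Frequencies that alias to 8 Hz are k·fs ± 8 Hz for integer k ≥ 0.
k=0: 8 Hz.
k=1: 28 Hz, 44 Hz.
k=2: 64 Hz, 80 Hz.
k=3: 100 Hz, 116 Hz.
Within [30 Hz, 82 Hz]: 44 Hz, 64 Hz, 80 Hz.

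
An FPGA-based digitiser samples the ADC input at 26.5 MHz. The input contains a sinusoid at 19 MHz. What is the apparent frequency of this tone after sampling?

7.5 MHz

19 MHz > fs/2 = 13.25 MHz, folds to fs − 19 MHz = 7.5 MHz.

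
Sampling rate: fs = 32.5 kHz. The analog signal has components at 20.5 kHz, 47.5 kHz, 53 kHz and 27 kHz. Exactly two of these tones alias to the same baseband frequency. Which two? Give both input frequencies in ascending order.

fs/2 = 16.25 kHz.
20.5 kHz > fs/2 = 16.25 kHz, folds to fs − 20.5 kHz = 12 kHz.
47.5 kHz mod fs = 15 kHz.
15 kHz ≤ fs/2 = 16.25 kHz, appears at 15 kHz.
53 kHz mod fs = 20.5 kHz.
20.5 kHz > fs/2 = 16.25 kHz, folds to fs − 20.5 kHz = 12 kHz.
27 kHz > fs/2 = 16.25 kHz, folds to fs − 27 kHz = 5.5 kHz.
20.5 kHz and 53 kHz both map to 12 kHz.

20.5 kHz, 53 kHz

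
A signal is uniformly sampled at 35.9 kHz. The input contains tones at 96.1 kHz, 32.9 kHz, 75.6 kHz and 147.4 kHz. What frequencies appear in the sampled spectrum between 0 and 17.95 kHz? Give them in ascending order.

3 kHz, 3.8 kHz, 11.6 kHz

fs/2 = 17.95 kHz.
96.1 kHz mod fs = 24.3 kHz.
24.3 kHz > fs/2 = 17.95 kHz, folds to fs − 24.3 kHz = 11.6 kHz.
32.9 kHz > fs/2 = 17.95 kHz, folds to fs − 32.9 kHz = 3 kHz.
75.6 kHz mod fs = 3.8 kHz.
3.8 kHz ≤ fs/2 = 17.95 kHz, appears at 3.8 kHz.
147.4 kHz mod fs = 3.8 kHz.
3.8 kHz ≤ fs/2 = 17.95 kHz, appears at 3.8 kHz.
Distinct values: {3 kHz, 3.8 kHz, 11.6 kHz}.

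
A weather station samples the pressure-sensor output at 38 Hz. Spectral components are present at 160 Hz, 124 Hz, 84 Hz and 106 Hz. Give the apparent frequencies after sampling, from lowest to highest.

8 Hz, 10 Hz

fs/2 = 19 Hz.
160 Hz mod fs = 8 Hz.
8 Hz ≤ fs/2 = 19 Hz, appears at 8 Hz.
124 Hz mod fs = 10 Hz.
10 Hz ≤ fs/2 = 19 Hz, appears at 10 Hz.
84 Hz mod fs = 8 Hz.
8 Hz ≤ fs/2 = 19 Hz, appears at 8 Hz.
106 Hz mod fs = 30 Hz.
30 Hz > fs/2 = 19 Hz, folds to fs − 30 Hz = 8 Hz.
Distinct values: {8 Hz, 10 Hz}.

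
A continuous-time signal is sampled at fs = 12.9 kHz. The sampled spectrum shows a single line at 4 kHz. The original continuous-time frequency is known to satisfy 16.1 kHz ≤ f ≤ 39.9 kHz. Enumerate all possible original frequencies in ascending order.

Frequencies that alias to 4 kHz are k·fs ± 4 kHz for integer k ≥ 0.
k=0: 4 kHz.
k=1: 8.9 kHz, 16.9 kHz.
k=2: 21.8 kHz, 29.8 kHz.
k=3: 34.7 kHz, 42.7 kHz.
k=4: 47.6 kHz, 55.6 kHz.
Within [16.1 kHz, 39.9 kHz]: 16.9 kHz, 21.8 kHz, 29.8 kHz, 34.7 kHz.

16.9 kHz, 21.8 kHz, 29.8 kHz, 34.7 kHz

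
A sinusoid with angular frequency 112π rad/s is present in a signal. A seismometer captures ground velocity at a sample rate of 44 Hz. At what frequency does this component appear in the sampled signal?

12 Hz

ω = 112π rad/s → f = ω/(2π) = 56 Hz.
56 Hz mod fs = 12 Hz.
12 Hz ≤ fs/2 = 22 Hz, appears at 12 Hz.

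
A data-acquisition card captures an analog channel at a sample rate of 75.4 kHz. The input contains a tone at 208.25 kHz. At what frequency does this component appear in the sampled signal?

208.25 kHz mod fs = 57.45 kHz.
57.45 kHz > fs/2 = 37.7 kHz, folds to fs − 57.45 kHz = 17.95 kHz.

17.95 kHz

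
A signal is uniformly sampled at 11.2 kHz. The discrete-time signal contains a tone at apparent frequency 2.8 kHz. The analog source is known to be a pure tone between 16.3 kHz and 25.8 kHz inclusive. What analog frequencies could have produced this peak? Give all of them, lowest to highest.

Frequencies that alias to 2.8 kHz are k·fs ± 2.8 kHz for integer k ≥ 0.
k=0: 2.8 kHz.
k=1: 8.4 kHz, 14 kHz.
k=2: 19.6 kHz, 25.2 kHz.
k=3: 30.8 kHz, 36.4 kHz.
Within [16.3 kHz, 25.8 kHz]: 19.6 kHz, 25.2 kHz.

19.6 kHz, 25.2 kHz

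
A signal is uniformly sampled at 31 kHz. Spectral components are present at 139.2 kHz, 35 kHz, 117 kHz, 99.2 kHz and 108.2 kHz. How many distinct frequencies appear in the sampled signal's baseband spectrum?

fs/2 = 15.5 kHz.
139.2 kHz mod fs = 15.2 kHz.
15.2 kHz ≤ fs/2 = 15.5 kHz, appears at 15.2 kHz.
35 kHz mod fs = 4 kHz.
4 kHz ≤ fs/2 = 15.5 kHz, appears at 4 kHz.
117 kHz mod fs = 24 kHz.
24 kHz > fs/2 = 15.5 kHz, folds to fs − 24 kHz = 7 kHz.
99.2 kHz mod fs = 6.2 kHz.
6.2 kHz ≤ fs/2 = 15.5 kHz, appears at 6.2 kHz.
108.2 kHz mod fs = 15.2 kHz.
15.2 kHz ≤ fs/2 = 15.5 kHz, appears at 15.2 kHz.
Distinct values: {4 kHz, 6.2 kHz, 7 kHz, 15.2 kHz} → 4.

4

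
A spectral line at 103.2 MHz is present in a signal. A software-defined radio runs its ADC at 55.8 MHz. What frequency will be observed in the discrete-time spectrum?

8.4 MHz

103.2 MHz mod fs = 47.4 MHz.
47.4 MHz > fs/2 = 27.9 MHz, folds to fs − 47.4 MHz = 8.4 MHz.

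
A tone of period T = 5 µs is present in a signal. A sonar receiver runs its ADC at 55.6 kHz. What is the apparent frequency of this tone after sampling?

T = 5 µs → f = 1/T = 200 kHz.
200 kHz mod fs = 33.2 kHz.
33.2 kHz > fs/2 = 27.8 kHz, folds to fs − 33.2 kHz = 22.4 kHz.

22.4 kHz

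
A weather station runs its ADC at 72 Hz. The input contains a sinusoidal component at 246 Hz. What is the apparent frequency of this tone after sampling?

246 Hz mod fs = 30 Hz.
30 Hz ≤ fs/2 = 36 Hz, appears at 30 Hz.

30 Hz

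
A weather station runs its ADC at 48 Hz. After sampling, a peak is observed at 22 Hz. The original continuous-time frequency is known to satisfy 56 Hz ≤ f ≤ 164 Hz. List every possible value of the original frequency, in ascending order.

Frequencies that alias to 22 Hz are k·fs ± 22 Hz for integer k ≥ 0.
k=0: 22 Hz.
k=1: 26 Hz, 70 Hz.
k=2: 74 Hz, 118 Hz.
k=3: 122 Hz, 166 Hz.
k=4: 170 Hz, 214 Hz.
Within [56 Hz, 164 Hz]: 70 Hz, 74 Hz, 118 Hz, 122 Hz.

70 Hz, 74 Hz, 118 Hz, 122 Hz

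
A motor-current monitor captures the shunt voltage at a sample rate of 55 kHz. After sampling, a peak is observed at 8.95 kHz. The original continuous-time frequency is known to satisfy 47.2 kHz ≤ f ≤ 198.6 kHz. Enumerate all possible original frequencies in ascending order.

63.95 kHz, 101.05 kHz, 118.95 kHz, 156.05 kHz, 173.95 kHz

Frequencies that alias to 8.95 kHz are k·fs ± 8.95 kHz for integer k ≥ 0.
k=0: 8.95 kHz.
k=1: 46.05 kHz, 63.95 kHz.
k=2: 101.05 kHz, 118.95 kHz.
k=3: 156.05 kHz, 173.95 kHz.
k=4: 211.05 kHz, 228.95 kHz.
Within [47.2 kHz, 198.6 kHz]: 63.95 kHz, 101.05 kHz, 118.95 kHz, 156.05 kHz, 173.95 kHz.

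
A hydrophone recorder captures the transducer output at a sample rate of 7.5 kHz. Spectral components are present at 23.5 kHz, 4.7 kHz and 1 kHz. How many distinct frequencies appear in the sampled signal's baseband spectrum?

fs/2 = 3.75 kHz.
23.5 kHz mod fs = 1 kHz.
1 kHz ≤ fs/2 = 3.75 kHz, appears at 1 kHz.
4.7 kHz > fs/2 = 3.75 kHz, folds to fs − 4.7 kHz = 2.8 kHz.
1 kHz ≤ fs/2 = 3.75 kHz, passes unchanged.
Distinct values: {1 kHz, 2.8 kHz} → 2.

2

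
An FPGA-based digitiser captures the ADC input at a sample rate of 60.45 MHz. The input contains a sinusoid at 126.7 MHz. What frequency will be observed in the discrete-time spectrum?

5.8 MHz

126.7 MHz mod fs = 5.8 MHz.
5.8 MHz ≤ fs/2 = 30.225 MHz, appears at 5.8 MHz.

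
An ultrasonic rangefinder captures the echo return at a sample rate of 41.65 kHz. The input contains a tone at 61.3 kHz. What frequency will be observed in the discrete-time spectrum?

61.3 kHz mod fs = 19.65 kHz.
19.65 kHz ≤ fs/2 = 20.825 kHz, appears at 19.65 kHz.

19.65 kHz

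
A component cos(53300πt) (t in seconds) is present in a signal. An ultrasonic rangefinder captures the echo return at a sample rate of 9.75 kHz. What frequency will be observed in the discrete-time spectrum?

ω = 53300π rad/s → f = ω/(2π) = 26650 Hz = 26.65 kHz.
26.65 kHz mod fs = 7.15 kHz.
7.15 kHz > fs/2 = 4.875 kHz, folds to fs − 7.15 kHz = 2.6 kHz.

2.6 kHz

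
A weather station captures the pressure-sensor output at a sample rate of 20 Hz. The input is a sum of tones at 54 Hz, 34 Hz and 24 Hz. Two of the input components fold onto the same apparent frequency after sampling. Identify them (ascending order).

fs/2 = 10 Hz.
54 Hz mod fs = 14 Hz.
14 Hz > fs/2 = 10 Hz, folds to fs − 14 Hz = 6 Hz.
34 Hz mod fs = 14 Hz.
14 Hz > fs/2 = 10 Hz, folds to fs − 14 Hz = 6 Hz.
24 Hz mod fs = 4 Hz.
4 Hz ≤ fs/2 = 10 Hz, appears at 4 Hz.
34 Hz and 54 Hz both map to 6 Hz.

34 Hz, 54 Hz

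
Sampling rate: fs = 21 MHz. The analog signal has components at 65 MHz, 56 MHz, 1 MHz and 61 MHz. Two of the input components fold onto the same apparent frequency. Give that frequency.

2 MHz

fs/2 = 10.5 MHz.
65 MHz mod fs = 2 MHz.
2 MHz ≤ fs/2 = 10.5 MHz, appears at 2 MHz.
56 MHz mod fs = 14 MHz.
14 MHz > fs/2 = 10.5 MHz, folds to fs − 14 MHz = 7 MHz.
1 MHz ≤ fs/2 = 10.5 MHz, passes unchanged.
61 MHz mod fs = 19 MHz.
19 MHz > fs/2 = 10.5 MHz, folds to fs − 19 MHz = 2 MHz.
61 MHz and 65 MHz both map to 2 MHz.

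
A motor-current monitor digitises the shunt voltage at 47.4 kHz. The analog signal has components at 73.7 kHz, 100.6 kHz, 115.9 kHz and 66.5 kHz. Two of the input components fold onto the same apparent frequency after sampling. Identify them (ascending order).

73.7 kHz, 115.9 kHz

fs/2 = 23.7 kHz.
73.7 kHz mod fs = 26.3 kHz.
26.3 kHz > fs/2 = 23.7 kHz, folds to fs − 26.3 kHz = 21.1 kHz.
100.6 kHz mod fs = 5.8 kHz.
5.8 kHz ≤ fs/2 = 23.7 kHz, appears at 5.8 kHz.
115.9 kHz mod fs = 21.1 kHz.
21.1 kHz ≤ fs/2 = 23.7 kHz, appears at 21.1 kHz.
66.5 kHz mod fs = 19.1 kHz.
19.1 kHz ≤ fs/2 = 23.7 kHz, appears at 19.1 kHz.
73.7 kHz and 115.9 kHz both map to 21.1 kHz.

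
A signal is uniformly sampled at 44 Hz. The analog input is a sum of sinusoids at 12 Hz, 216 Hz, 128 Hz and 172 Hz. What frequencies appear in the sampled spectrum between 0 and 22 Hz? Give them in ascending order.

4 Hz, 12 Hz

fs/2 = 22 Hz.
12 Hz ≤ fs/2 = 22 Hz, passes unchanged.
216 Hz mod fs = 40 Hz.
40 Hz > fs/2 = 22 Hz, folds to fs − 40 Hz = 4 Hz.
128 Hz mod fs = 40 Hz.
40 Hz > fs/2 = 22 Hz, folds to fs − 40 Hz = 4 Hz.
172 Hz mod fs = 40 Hz.
40 Hz > fs/2 = 22 Hz, folds to fs − 40 Hz = 4 Hz.
Distinct values: {4 Hz, 12 Hz}.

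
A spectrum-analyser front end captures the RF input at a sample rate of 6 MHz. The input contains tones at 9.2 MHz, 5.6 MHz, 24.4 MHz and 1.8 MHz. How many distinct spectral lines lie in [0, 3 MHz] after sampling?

fs/2 = 3 MHz.
9.2 MHz mod fs = 3.2 MHz.
3.2 MHz > fs/2 = 3 MHz, folds to fs − 3.2 MHz = 2.8 MHz.
5.6 MHz > fs/2 = 3 MHz, folds to fs − 5.6 MHz = 0.4 MHz.
24.4 MHz mod fs = 0.4 MHz.
0.4 MHz ≤ fs/2 = 3 MHz, appears at 0.4 MHz.
1.8 MHz ≤ fs/2 = 3 MHz, passes unchanged.
Distinct values: {0.4 MHz, 1.8 MHz, 2.8 MHz} → 3.

3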